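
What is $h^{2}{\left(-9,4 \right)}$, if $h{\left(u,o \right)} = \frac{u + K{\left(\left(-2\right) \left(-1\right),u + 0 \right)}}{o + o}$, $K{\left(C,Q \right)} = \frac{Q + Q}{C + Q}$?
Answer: $\frac{2025}{3136} \approx 0.64573$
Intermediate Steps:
$K{\left(C,Q \right)} = \frac{2 Q}{C + Q}$
$h{\left(u,o \right)} = \frac{u + \frac{2 u}{2 + u}}{2 o}$ ($h{\left(u,o \right)} = \frac{u + \frac{2 \left(u + 0\right)}{\left(-2\right) \left(-1\right) + \left(u + 0\right)}}{o + o} = \frac{u + \frac{2 u}{2 + u}}{2 o}$)
$h^{2}{\left(-9,4 \right)} = \left(\frac{1}{2} \left(-9\right) \frac{1}{4} \frac{1}{2 - 9} \left(4 - 9\right)\right)^{2} = \left(\frac{1}{2} \left(-9\right) \frac{1}{4} \frac{1}{-7} \left(-5\right)\right)^{2} = \left(\frac{1}{2} \left(-9\right) \frac{1}{4} \left(- \frac{1}{7}\right) \left(-5\right)\right)^{2} = \left(- \frac{45}{56}\right)^{2} = \frac{2025}{3136}$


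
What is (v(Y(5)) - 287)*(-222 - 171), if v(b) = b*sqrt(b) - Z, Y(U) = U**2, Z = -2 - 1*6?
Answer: 60522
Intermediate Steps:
Z = -8 (Z = -2 - 6 = -8)
v(b) = 8 + b**(3/2) (v(b) = b*sqrt(b) - 1*(-8) = b**(3/2) + 8 = 8 + b**(3/2))
(v(Y(5)) - 287)*(-222 - 171) = ((8 + (5**2)**(3/2)) - 287)*(-222 - 171) = ((8 + 25**(3/2)) - 287)*(-393) = ((8 + 125) - 287)*(-393) = (133 - 287)*(-393) = -154*(-393) = 60522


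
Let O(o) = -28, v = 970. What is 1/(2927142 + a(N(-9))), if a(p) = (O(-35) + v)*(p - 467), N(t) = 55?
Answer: 1/2539038 ≈ 3.9385e-7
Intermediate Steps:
a(p) = -439914 + 942*p (a(p) = (-28 + 970)*(p - 467) = 942*(-467 + p) = -439914 + 942*p)
1/(2927142 + a(N(-9))) = 1/(2927142 + (-439914 + 942*55)) = 1/(2927142 + (-439914 + 51810)) = 1/(2927142 - 388104) = 1/2539038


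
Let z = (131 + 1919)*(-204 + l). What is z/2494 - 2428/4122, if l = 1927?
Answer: 3638366717/2570067 ≈ 1415.7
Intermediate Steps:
z = 3532150 (z = (131 + 1919)*(-204 + 1927) = 2050*1723 = 3532150)
z/2494 - 2428/4122 = 3532150/2494 - 2428/4122 = 3532150*(1/2494) - 2428*1/4122 = 1766075/1247 - 1214/2061 = 3638366717/2570067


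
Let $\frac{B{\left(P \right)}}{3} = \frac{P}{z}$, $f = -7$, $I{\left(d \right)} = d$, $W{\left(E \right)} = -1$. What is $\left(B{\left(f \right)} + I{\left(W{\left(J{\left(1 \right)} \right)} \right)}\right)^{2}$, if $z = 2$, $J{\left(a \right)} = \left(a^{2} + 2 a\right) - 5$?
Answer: $\frac{529}{4} \approx 132.25$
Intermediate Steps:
$J{\left(a \right)} = -5 + a^{2} + 2 a$
$B{\left(P \right)} = \frac{3 P}{2}$ ($B{\left(P \right)} = 3 \frac{P}{2} = \frac{3 P}{2}$)
$\left(B{\left(f \right)} + I{\left(W{\left(J{\left(1 \right)} \right)} \right)}\right)^{2} = \left(\frac{3}{2} \left(-7\right) - 1\right)^{2} = \left(- \frac{21}{2} - 1\right)^{2} = \left(- \frac{23}{2}\right)^{2} = \frac{529}{4}$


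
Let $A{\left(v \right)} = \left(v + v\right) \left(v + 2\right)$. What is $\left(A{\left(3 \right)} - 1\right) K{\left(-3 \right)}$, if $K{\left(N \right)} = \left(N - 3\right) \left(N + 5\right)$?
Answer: $-348$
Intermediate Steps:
$A{\left(v \right)} = 2 v \left(2 + v\right)$
$K{\left(N \right)} = \left(-3 + N\right) \left(5 + N\right)$
$\left(A{\left(3 \right)} - 1\right) K{\left(-3 \right)} = \left(2 \cdot 3 \left(2 + 3\right) - 1\right) \left(-15 + \left(-3\right)^{2} + 2 \left(-3\right)\right) = \left(2 \cdot 3 \cdot 5 - 1\right) \left(-15 + 9 - 6\right) = \left(30 - 1\right) \left(-12\right) = 29 \left(-12\right) = -348$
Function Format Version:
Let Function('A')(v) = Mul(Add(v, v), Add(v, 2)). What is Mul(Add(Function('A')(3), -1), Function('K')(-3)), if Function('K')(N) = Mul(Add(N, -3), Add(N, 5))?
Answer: -348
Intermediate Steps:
Function('A')(v) = Mul(2, v, Add(2, v)) (Function('A')(v) = Mul(Mul(2, v), Add(2, v)) = Mul(2, v, Add(2, v)))
Function('K')(N) = Mul(Add(-3, N), Add(5, N))
Mul(Add(Function('A')(3), -1), Function('K')(-3)) = Mul(Add(Mul(2, 3, Add(2, 3)), -1), Add(-15, Pow(-3, 2), Mul(2, -3))) = Mul(Add(Mul(2, 3, 5), -1), Add(-15, 9, -6)) = Mul(Add(30, -1), -12) = Mul(29, -12) = -348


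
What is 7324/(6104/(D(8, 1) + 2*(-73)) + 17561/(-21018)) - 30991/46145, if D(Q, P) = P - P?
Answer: -520573641336719/3019216082905 ≈ -172.42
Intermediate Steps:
D(Q, P) = 0
7324/(6104/(D(8, 1) + 2*(-73)) + 17561/(-21018)) - 30991/46145 = 7324/(6104/(0 + 2*(-73)) + 17561/(-21018)) - 30991/46145 = 7324/(6104/(0 - 146) + 17561*(-1/21018)) - 30991*1/46145 = 7324/(6104/(-146) - 17561/21018) - 30991/46145 = 7324/(6104*(-1/146) - 17561/21018) - 30991/46145 = 7324/(-3052/73 - 17561/21018) - 30991/46145 = 7324/(-65428889/1534314) - 30991/46145 = 7324*(-1534314/65428889) - 30991/46145 = -11237315736/65428889 - 30991/46145 = -520573641336719/3019216082905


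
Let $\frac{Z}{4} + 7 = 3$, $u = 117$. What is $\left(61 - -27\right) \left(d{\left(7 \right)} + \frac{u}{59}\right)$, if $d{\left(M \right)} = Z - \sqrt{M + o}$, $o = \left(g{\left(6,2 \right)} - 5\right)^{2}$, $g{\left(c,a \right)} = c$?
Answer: $- \frac{72776}{59} - 176 \sqrt{2} \approx -1482.4$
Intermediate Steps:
$Z = -16$ ($Z = -28 + 4 \cdot 3 = -28 + 12 = -16$)
$o = 1$ ($o = \left(6 - 5\right)^{2} = 1^{2} = 1$)
$d{\left(M \right)} = -16 - \sqrt{1 + M}$ ($d{\left(M \right)} = -16 - \sqrt{M + 1} = -16 - \sqrt{1 + M}$)
$\left(61 - -27\right) \left(d{\left(7 \right)} + \frac{u}{59}\right) = \left(61 - -27\right) \left(\left(-16 - \sqrt{1 + 7}\right) + \frac{117}{59}\right) = \left(61 + 27\right) \left(\left(-16 - \sqrt{8}\right) + 117 \cdot \frac{1}{59}\right) = 88 \left(\left(-16 - 2 \sqrt{2}\right) + \frac{117}{59}\right) = 88 \left(- \frac{827}{59} - 2 \sqrt{2}\right) = - \frac{72776}{59} - 176 \sqrt{2}$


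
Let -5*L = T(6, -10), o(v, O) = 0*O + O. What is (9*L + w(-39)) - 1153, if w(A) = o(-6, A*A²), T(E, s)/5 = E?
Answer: -60526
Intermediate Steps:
T(E, s) = 5*E
o(v, O) = O (o(v, O) = 0 + O = O)
w(A) = A³ (w(A) = A*A² = A³)
L = -6 ≈ -6.0000
(9*L + w(-39)) - 1153 = (9*(-6) + (-39)³) - 1153 = (-54 - 59319) - 1153 = -59373 - 1153 = -60526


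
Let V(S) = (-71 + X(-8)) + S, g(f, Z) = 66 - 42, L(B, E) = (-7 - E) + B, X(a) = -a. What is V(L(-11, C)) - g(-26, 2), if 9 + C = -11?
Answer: -85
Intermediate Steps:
C = -20 (C = -9 - 11 = -20)
L(B, E) = -7 + B - E
g(f, Z) = 24
V(S) = -63 + S (V(S) = (-71 - 1*(-8)) + S = (-71 + 8) + S = -63 + S)
V(L(-11, C)) - g(-26, 2) = (-63 + (-7 - 11 - 1*(-20))) - 1*24 = (-63 + (-7 - 11 + 20)) - 24 = (-63 + 2) - 24 = -61 - 24 = -85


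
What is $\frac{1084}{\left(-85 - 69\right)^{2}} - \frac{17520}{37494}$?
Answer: $- \frac{15619201}{37050321} \approx -0.42157$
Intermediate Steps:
$\frac{1084}{\left(-85 - 69\right)^{2}} - \frac{17520}{37494} = \frac{1084}{\left(-154\right)^{2}} - \frac{2920}{6249} = \frac{1084}{23716} - \frac{2920}{6249} = 1084 \cdot \frac{1}{23716} - \frac{2920}{6249} = \frac{271}{5929} - \frac{2920}{6249} = - \frac{15619201}{37050321}$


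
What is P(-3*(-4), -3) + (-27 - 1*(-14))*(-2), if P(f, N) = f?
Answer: 38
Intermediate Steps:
P(-3*(-4), -3) + (-27 - 1*(-14))*(-2) = -3*(-4) + (-27 - 1*(-14))*(-2) = 12 + (-27 + 14)*(-2) = 12 - 13*(-2) = 12 + 26 = 38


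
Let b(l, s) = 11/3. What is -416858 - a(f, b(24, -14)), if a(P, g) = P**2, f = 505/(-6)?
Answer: -15261913/36 ≈ -4.2394e+5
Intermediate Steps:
f = -505/6 (f = 505*(-1/6) = -505/6 ≈ -84.167)
b(l, s) = 11/3 (b(l, s) = 11*(1/3) = 11/3)
-416858 - a(f, b(24, -14)) = -416858 - (-505/6)**2 = -416858 - 1*255025/36 = -416858 - 255025/36 = -15261913/36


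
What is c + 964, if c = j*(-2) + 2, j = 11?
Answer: 944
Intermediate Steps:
c = -20 (c = 11*(-2) + 2 = -22 + 2 = -20)
c + 964 = -20 + 964 = 944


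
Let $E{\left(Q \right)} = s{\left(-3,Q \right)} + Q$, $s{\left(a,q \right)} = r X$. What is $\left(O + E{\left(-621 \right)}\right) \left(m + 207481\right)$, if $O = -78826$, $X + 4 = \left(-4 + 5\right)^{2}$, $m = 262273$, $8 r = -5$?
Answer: $- \frac{149278660997}{4} \approx -3.732 \cdot 10^{10}$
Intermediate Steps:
$r = - \frac{5}{8}$ ($r = \frac{1}{8} \left(-5\right) = - \frac{5}{8} \approx -0.625$)
$X = -3$ ($X = -4 + \left(-4 + 5\right)^{2} = -4 + 1^{2} = -4 + 1 = -3$)
$s{\left(a,q \right)} = \frac{15}{8}$ ($s{\left(a,q \right)} = \left(- \frac{5}{8}\right) \left(-3\right) = \frac{15}{8}$)
$E{\left(Q \right)} = \frac{15}{8} + Q$
$\left(O + E{\left(-621 \right)}\right) \left(m + 207481\right) = \left(-78826 + \left(\frac{15}{8} - 621\right)\right) \left(262273 + 207481\right) = \left(-78826 - \frac{4953}{8}\right) 469754 = \left(- \frac{635561}{8}\right) 469754 = - \frac{149278660997}{4}$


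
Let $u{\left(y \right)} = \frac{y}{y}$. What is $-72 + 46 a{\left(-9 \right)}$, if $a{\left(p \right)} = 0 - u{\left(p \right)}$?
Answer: $-118$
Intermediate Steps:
$u{\left(y \right)} = 1$
$a{\left(p \right)} = -1$ ($a{\left(p \right)} = 0 - 1 = -1$)
$-72 + 46 a{\left(-9 \right)} = -72 + 46 \left(-1\right) = -72 - 46 = -118$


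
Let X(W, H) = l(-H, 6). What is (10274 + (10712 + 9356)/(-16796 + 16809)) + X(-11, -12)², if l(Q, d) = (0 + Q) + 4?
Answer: 156958/13 ≈ 12074.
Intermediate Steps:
l(Q, d) = 4 + Q (l(Q, d) = Q + 4 = 4 + Q)
X(W, H) = 4 - H
(10274 + (10712 + 9356)/(-16796 + 16809)) + X(-11, -12)² = (10274 + (10712 + 9356)/(-16796 + 16809)) + (4 - 1*(-12))² = (10274 + 20068/13) + (4 + 12)² = (10274 + 20068*(1/13)) + 16² = (10274 + 20068/13) + 256 = 153630/13 + 256 = 156958/13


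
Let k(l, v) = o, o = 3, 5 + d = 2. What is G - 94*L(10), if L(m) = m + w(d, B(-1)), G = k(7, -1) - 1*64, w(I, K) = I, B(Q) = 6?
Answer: -719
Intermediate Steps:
d = -3 (d = -5 + 2 = -3)
k(l, v) = 3
G = -61 (G = 3 - 1*64 = 3 - 64 = -61)
L(m) = -3 + m (L(m) = m - 3 = -3 + m)
G - 94*L(10) = -61 - 94*(-3 + 10) = -61 - 94*7 = -61 - 658 = -719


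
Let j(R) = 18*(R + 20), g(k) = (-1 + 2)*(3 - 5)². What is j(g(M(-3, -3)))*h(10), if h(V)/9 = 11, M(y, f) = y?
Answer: 42768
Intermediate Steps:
g(k) = 4 (g(k) = 1*(-2)² = 1*4 = 4)
h(V) = 99 (h(V) = 9*11 = 99)
j(R) = 360 + 18*R (j(R) = 18*(20 + R) = 360 + 18*R)
j(g(M(-3, -3)))*h(10) = (360 + 18*4)*99 = (360 + 72)*99 = 432*99 = 42768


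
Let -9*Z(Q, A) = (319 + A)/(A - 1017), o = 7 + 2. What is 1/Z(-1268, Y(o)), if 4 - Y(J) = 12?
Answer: 9225/311 ≈ 29.662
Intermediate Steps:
o = 9
Y(J) = -8 (Y(J) = 4 - 1*12 = 4 - 12 = -8)
Z(Q, A) = -(319 + A)/(9*(-1017 + A)) (Z(Q, A) = -(319 + A)/(9*(A - 1017)) = -(319 + A)/(9*(-1017 + A)))
1/Z(-1268, Y(o)) = 1/((-319 - 1*(-8))/(9*(-1017 - 8))) = 1/((1/9)*(-319 + 8)/(-1025)) = 1/((1/9)*(-1/1025)*(-311)) = 1/(311/9225) = 9225/311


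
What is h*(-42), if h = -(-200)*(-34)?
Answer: 285600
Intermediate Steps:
h = -6800 (h = -1*6800 = -6800)
h*(-42) = -6800*(-42) = 285600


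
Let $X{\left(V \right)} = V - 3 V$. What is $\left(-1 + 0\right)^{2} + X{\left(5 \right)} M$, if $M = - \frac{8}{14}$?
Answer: $\frac{47}{7} \approx 6.7143$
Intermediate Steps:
$M = - \frac{4}{7}$ ($M = \left(-8\right) \frac{1}{14} = - \frac{4}{7} \approx -0.57143$)
$X{\left(V \right)} = - 2 V$
$\left(-1 + 0\right)^{2} + X{\left(5 \right)} M = \left(-1 + 0\right)^{2} + \left(-2\right) 5 \left(- \frac{4}{7}\right) = \left(-1\right)^{2} - - \frac{40}{7} = 1 + \frac{40}{7} = \frac{47}{7}$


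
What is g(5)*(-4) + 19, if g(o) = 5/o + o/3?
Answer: 25/3 ≈ 8.3333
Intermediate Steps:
g(o) = 5/o + o/3 (g(o) = 5/o + o*(1/3) = 5/o + o/3)
g(5)*(-4) + 19 = (5/5 + (1/3)*5)*(-4) + 19 = (5*(1/5) + 5/3)*(-4) + 19 = (1 + 5/3)*(-4) + 19 = (8/3)*(-4) + 19 = -32/3 + 19 = 25/3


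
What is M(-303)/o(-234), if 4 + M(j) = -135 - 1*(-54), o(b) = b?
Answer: 85/234 ≈ 0.36325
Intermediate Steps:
M(j) = -85 (M(j) = -4 + (-135 - 1*(-54)) = -4 + (-135 + 54) = -4 - 81 = -85)
M(-303)/o(-234) = -85/(-234) = -85*(-1/234) = 85/234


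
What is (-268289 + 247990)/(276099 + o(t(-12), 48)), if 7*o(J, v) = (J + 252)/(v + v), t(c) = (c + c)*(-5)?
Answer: -1136744/15461575 ≈ -0.073521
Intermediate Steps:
t(c) = -10*c (t(c) = (2*c)*(-5) = -10*c)
o(J, v) = (252 + J)/(14*v) (o(J, v) = ((J + 252)/(v + v))/7 = ((252 + J)/((2*v)))/7 = ((252 + J)*(1/(2*v)))/7 = ((252 + J)/(2*v))/7 = (252 + J)/(14*v))
(-268289 + 247990)/(276099 + o(t(-12), 48)) = (-268289 + 247990)/(276099 + (1/14)*(252 - 10*(-12))/48) = -20299/(276099 + (1/14)*(1/48)*(252 + 120)) = -20299/(276099 + (1/14)*(1/48)*372) = -20299/(276099 + 31/56) = -20299/15461575/56 = -20299*56/15461575 = -1136744/15461575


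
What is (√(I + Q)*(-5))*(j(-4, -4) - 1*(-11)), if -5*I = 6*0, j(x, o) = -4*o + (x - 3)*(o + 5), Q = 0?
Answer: 0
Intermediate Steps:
j(x, o) = -4*o + (-3 + x)*(5 + o)
I = 0 (I = -6*0/5 = -⅕*0 = 0)
(√(I + Q)*(-5))*(j(-4, -4) - 1*(-11)) = (√(0 + 0)*(-5))*((-15 - 7*(-4) + 5*(-4) - 4*(-4)) - 1*(-11)) = (√0*(-5))*((-15 + 28 - 20 + 16) + 11) = (0*(-5))*(9 + 11) = 0*20 = 0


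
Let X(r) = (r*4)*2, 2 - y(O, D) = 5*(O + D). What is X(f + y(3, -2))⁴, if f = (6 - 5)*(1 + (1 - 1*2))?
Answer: 331776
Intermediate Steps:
y(O, D) = 2 - 5*D - 5*O (y(O, D) = 2 - 5*(O + D) = 2 - 5*(D + O) = 2 - (5*D + 5*O) = 2 + (-5*D - 5*O) = 2 - 5*D - 5*O)
f = 0 (f = 1*(1 + (1 - 2)) = 1*(1 - 1) = 1*0 = 0)
X(r) = 8*r (X(r) = (4*r)*2 = 8*r)
X(f + y(3, -2))⁴ = (8*(0 + (2 - 5*(-2) - 5*3)))⁴ = (8*(0 + (2 + 10 - 15)))⁴ = (8*(0 - 3))⁴ = (8*(-3))⁴ = (-24)⁴ = 331776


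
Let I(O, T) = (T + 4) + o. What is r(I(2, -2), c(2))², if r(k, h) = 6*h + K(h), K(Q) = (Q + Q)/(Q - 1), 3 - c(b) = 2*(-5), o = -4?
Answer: 231361/36 ≈ 6426.7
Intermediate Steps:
c(b) = 13 (c(b) = 3 - 2*(-5) = 3 - 1*(-10) = 3 + 10 = 13)
K(Q) = 2*Q/(-1 + Q) (K(Q) = (2*Q)/(-1 + Q) = 2*Q/(-1 + Q))
I(O, T) = T (I(O, T) = (T + 4) - 4 = (4 + T) - 4 = T)
r(k, h) = 6*h + 2*h/(-1 + h)
r(I(2, -2), c(2))² = (2*13*(-2 + 3*13)/(-1 + 13))² = (2*13*(-2 + 39)/12)² = (2*13*(1/12)*37)² = (481/6)² = 231361/36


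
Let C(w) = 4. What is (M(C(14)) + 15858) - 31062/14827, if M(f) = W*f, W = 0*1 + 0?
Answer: 235095504/14827 ≈ 15856.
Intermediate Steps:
W = 0 (W = 0 + 0 = 0)
M(f) = 0 (M(f) = 0*f = 0)
(M(C(14)) + 15858) - 31062/14827 = (0 + 15858) - 31062/14827 = 15858 - 31062*1/14827 = 15858 - 31062/14827 = 235095504/14827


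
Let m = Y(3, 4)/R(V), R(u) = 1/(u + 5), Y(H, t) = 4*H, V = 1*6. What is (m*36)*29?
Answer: 137808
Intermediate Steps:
V = 6
R(u) = 1/(5 + u)
m = 132 (m = (4*3)/(1/(5 + 6)) = 12/(1/11) = 12*11 = 132)
(m*36)*29 = (132*36)*29 = 4752*29 = 137808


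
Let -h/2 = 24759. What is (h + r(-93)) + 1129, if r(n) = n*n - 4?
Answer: -39744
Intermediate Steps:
h = -49518 (h = -2*24759 = -49518)
r(n) = -4 + n² (r(n) = n² - 4 = -4 + n²)
(h + r(-93)) + 1129 = (-49518 + (-4 + (-93)²)) + 1129 = (-49518 + (-4 + 8649)) + 1129 = (-49518 + 8645) + 1129 = -40873 + 1129 = -39744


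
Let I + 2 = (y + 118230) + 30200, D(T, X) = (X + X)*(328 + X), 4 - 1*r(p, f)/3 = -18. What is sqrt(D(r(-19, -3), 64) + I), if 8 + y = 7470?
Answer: sqrt(206066) ≈ 453.94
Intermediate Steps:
y = 7462 (y = -8 + 7470 = 7462)
r(p, f) = 66 (r(p, f) = 12 - 3*(-18) = 12 + 54 = 66)
D(T, X) = 2*X*(328 + X) (D(T, X) = (2*X)*(328 + X) = 2*X*(328 + X))
I = 155890 (I = -2 + ((7462 + 118230) + 30200) = -2 + (125692 + 30200) = -2 + 155892 = 155890)
sqrt(D(r(-19, -3), 64) + I) = sqrt(2*64*(328 + 64) + 155890) = sqrt(2*64*392 + 155890) = sqrt(50176 + 155890) = sqrt(206066)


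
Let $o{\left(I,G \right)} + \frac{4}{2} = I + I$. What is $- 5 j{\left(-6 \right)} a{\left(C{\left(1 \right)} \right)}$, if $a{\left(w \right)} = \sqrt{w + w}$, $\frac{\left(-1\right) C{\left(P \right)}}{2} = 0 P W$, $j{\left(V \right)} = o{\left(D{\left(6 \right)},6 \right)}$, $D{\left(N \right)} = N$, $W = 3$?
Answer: $0$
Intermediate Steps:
$o{\left(I,G \right)} = -2 + 2 I$ ($o{\left(I,G \right)} = -2 + \left(I + I\right) = -2 + 2 I$)
$j{\left(V \right)} = 10$ ($j{\left(V \right)} = -2 + 2 \cdot 6 = -2 + 12 = 10$)
$C{\left(P \right)} = 0$ ($C{\left(P \right)} = - 2 \cdot 0 P 3 = - 2 \cdot 0 \cdot 3 = \left(-2\right) 0 = 0$)
$a{\left(w \right)} = \sqrt{2} \sqrt{w}$ ($a{\left(w \right)} = \sqrt{2 w} = \sqrt{2} \sqrt{w}$)
$- 5 j{\left(-6 \right)} a{\left(C{\left(1 \right)} \right)} = \left(-5\right) 10 \sqrt{2} \sqrt{0} = - 50 \sqrt{2} \cdot 0 = \left(-50\right) 0 = 0$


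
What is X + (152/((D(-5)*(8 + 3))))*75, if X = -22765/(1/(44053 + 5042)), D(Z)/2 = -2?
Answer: -12294127275/11 ≈ -1.1176e+9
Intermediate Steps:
D(Z) = -4 (D(Z) = 2*(-2) = -4)
X = -1117647675 (X = -22765/(1/49095) = -22765/1/49095 = -22765*49095 = -1117647675)
X + (152/((D(-5)*(8 + 3))))*75 = -1117647675 + (152/((-4*(8 + 3))))*75 = -1117647675 + (152/((-4*11)))*75 = -1117647675 + (152/(-44))*75 = -1117647675 + (152*(-1/44))*75 = -1117647675 - 38/11*75 = -1117647675 - 2850/11 = -12294127275/11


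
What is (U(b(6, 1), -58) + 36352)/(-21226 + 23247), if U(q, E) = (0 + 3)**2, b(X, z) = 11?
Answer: 36361/2021 ≈ 17.992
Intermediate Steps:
U(q, E) = 9 (U(q, E) = 3**2 = 9)
(U(b(6, 1), -58) + 36352)/(-21226 + 23247) = (9 + 36352)/(-21226 + 23247) = 36361/2021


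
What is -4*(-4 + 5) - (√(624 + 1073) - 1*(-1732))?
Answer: -1736 - √1697 ≈ -1777.2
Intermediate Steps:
-4*(-4 + 5) - (√(624 + 1073) - 1*(-1732)) = -4*1 - (√1697 + 1732) = -4 - (1732 + √1697) = -4 + (-1732 - √1697) = -1736 - √1697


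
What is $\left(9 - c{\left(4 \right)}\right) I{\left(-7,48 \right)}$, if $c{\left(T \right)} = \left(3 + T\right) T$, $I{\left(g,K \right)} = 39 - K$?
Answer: $171$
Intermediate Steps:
$c{\left(T \right)} = T \left(3 + T\right)$
$\left(9 - c{\left(4 \right)}\right) I{\left(-7,48 \right)} = \left(9 - 4 \left(3 + 4\right)\right) \left(39 - 48\right) = \left(9 - 4 \cdot 7\right) \left(39 - 48\right) = \left(9 - 28\right) \left(-9\right) = \left(-19\right) \left(-9\right) = 171$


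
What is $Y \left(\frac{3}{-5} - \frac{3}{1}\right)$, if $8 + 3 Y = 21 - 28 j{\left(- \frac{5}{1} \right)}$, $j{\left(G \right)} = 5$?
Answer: $\frac{762}{5} \approx 152.4$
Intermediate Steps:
$Y = - \frac{127}{3}$ ($Y = - \frac{8}{3} + \frac{21 - 140}{3} = - \frac{8}{3} + \frac{1}{3} \left(-119\right) = - \frac{8}{3} - \frac{119}{3} = - \frac{127}{3} \approx -42.333$)
$Y \left(\frac{3}{-5} - \frac{3}{1}\right) = - \frac{127 \left(\frac{3}{-5} - \frac{3}{1}\right)}{3} = - \frac{127 \left(3 \left(- \frac{1}{5}\right) - 3\right)}{3} = - \frac{127 \left(- \frac{3}{5} - 3\right)}{3} = \left(- \frac{127}{3}\right) \left(- \frac{18}{5}\right) = \frac{762}{5}$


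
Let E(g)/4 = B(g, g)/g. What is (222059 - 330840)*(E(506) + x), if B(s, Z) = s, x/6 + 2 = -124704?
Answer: 81393425192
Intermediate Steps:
x = -748236 (x = -12 + 6*(-124704) = -12 - 748224 = -748236)
E(g) = 4 (E(g) = 4*(g/g) = 4*1 = 4)
(222059 - 330840)*(E(506) + x) = (222059 - 330840)*(4 - 748236) = -108781*(-748232) = 81393425192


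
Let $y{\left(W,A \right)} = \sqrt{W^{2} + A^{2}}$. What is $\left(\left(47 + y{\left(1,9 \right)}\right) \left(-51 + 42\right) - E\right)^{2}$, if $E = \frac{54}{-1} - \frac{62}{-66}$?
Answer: $\frac{156268402}{1089} + \frac{73248 \sqrt{82}}{11} \approx 2.038 \cdot 10^{5}$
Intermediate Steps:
$y{\left(W,A \right)} = \sqrt{A^{2} + W^{2}}$
$E = - \frac{1751}{33}$ ($E = 54 \left(-1\right) - - \frac{31}{33} = -54 + \frac{31}{33} = - \frac{1751}{33} \approx -53.061$)
$\left(\left(47 + y{\left(1,9 \right)}\right) \left(-51 + 42\right) - E\right)^{2} = \left(\left(47 + \sqrt{9^{2} + 1^{2}}\right) \left(-51 + 42\right) - - \frac{1751}{33}\right)^{2} = \left(\left(47 + \sqrt{81 + 1}\right) \left(-9\right) + \frac{1751}{33}\right)^{2} = \left(\left(47 + \sqrt{82}\right) \left(-9\right) + \frac{1751}{33}\right)^{2} = \left(\left(-423 - 9 \sqrt{82}\right) + \frac{1751}{33}\right)^{2} = \left(- \frac{12208}{33} - 9 \sqrt{82}\right)^{2}$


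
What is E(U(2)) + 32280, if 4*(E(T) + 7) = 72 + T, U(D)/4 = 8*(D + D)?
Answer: 32323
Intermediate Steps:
U(D) = 64*D (U(D) = 4*(8*(D + D)) = 4*(8*(2*D)) = 4*(16*D) = 64*D)
E(T) = 11 + T/4 (E(T) = -7 + (72 + T)/4 = -7 + (18 + T/4) = 11 + T/4)
E(U(2)) + 32280 = (11 + (64*2)/4) + 32280 = (11 + (1/4)*128) + 32280 = (11 + 32) + 32280 = 43 + 32280 = 32323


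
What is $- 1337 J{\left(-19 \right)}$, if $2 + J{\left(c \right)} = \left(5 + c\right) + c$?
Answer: $46795$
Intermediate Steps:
$J{\left(c \right)} = 3 + 2 c$ ($J{\left(c \right)} = -2 + \left(\left(5 + c\right) + c\right) = -2 + \left(5 + 2 c\right) = 3 + 2 c$)
$- 1337 J{\left(-19 \right)} = - 1337 \left(3 + 2 \left(-19\right)\right) = - 1337 \left(3 - 38\right) = \left(-1337\right) \left(-35\right) = 46795$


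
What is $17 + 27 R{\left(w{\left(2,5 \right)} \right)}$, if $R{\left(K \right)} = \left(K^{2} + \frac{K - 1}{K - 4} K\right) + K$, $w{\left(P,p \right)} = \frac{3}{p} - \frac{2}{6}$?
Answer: $\frac{9637}{350} \approx 27.534$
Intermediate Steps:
$w{\left(P,p \right)} = - \frac{1}{3} + \frac{3}{p}$ ($w{\left(P,p \right)} = \frac{3}{p} - \frac{1}{3} = - \frac{1}{3} + \frac{3}{p}$)
$R{\left(K \right)} = K + K^{2} + \frac{K \left(-1 + K\right)}{-4 + K}$ ($R{\left(K \right)} = \left(K^{2} + \frac{-1 + K}{-4 + K} K\right) + K = \left(K^{2} + \frac{K \left(-1 + K\right)}{-4 + K}\right) + K = K + K^{2} + \frac{K \left(-1 + K\right)}{-4 + K}$)
$17 + 27 R{\left(w{\left(2,5 \right)} \right)} = 17 + 27 \frac{\frac{9 - 5}{3 \cdot 5} \left(-5 + \left(\frac{9 - 5}{3 \cdot 5}\right)^{2} - 2 \frac{9 - 5}{3 \cdot 5}\right)}{-4 + \frac{9 - 5}{3 \cdot 5}} = 17 + 27 \frac{\frac{1}{3} \cdot \frac{1}{5} \left(9 - 5\right) \left(-5 + \left(\frac{1}{3} \cdot \frac{1}{5} \left(9 - 5\right)\right)^{2} - 2 \cdot \frac{1}{3} \cdot \frac{1}{5} \left(9 - 5\right)\right)}{-4 + \frac{1}{3} \cdot \frac{1}{5} \left(9 - 5\right)} = 17 + 27 \frac{\frac{1}{3} \cdot \frac{1}{5} \cdot 4 \left(-5 + \left(\frac{1}{3} \cdot \frac{1}{5} \cdot 4\right)^{2} - 2 \cdot \frac{1}{3} \cdot \frac{1}{5} \cdot 4\right)}{-4 + \frac{1}{3} \cdot \frac{1}{5} \cdot 4} = 17 + 27 \frac{4 \left(-5 + \left(\frac{4}{15}\right)^{2} - \frac{8}{15}\right)}{15 \left(-4 + \frac{4}{15}\right)} = 17 + 27 \frac{4 \left(-5 + \frac{16}{225} - \frac{8}{15}\right)}{15 \left(- \frac{56}{15}\right)} = 17 + 27 \cdot \frac{4}{15} \left(- \frac{15}{56}\right) \left(- \frac{1229}{225}\right) = 17 + 27 \cdot \frac{1229}{3150} = 17 + \frac{3687}{350} = \frac{9637}{350}$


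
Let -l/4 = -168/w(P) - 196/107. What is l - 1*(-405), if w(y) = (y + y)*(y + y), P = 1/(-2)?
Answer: 116023/107 ≈ 1084.3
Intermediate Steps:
P = -½ ≈ -0.50000
w(y) = 4*y² (w(y) = (2*y)*(2*y) = 4*y²)
l = 72688/107 (l = -4*(-168/1 - 196/107) = -4*(-168*1 - 196/107) = -4*(-168 - 196/107) = -4*(-18172/107) = 72688/107 ≈ 679.33)
l - 1*(-405) = 72688/107 - 1*(-405) = 72688/107 + 405 = 116023/107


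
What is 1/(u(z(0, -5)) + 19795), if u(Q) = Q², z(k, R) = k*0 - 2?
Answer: 1/19799 ≈ 5.0508e-5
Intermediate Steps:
z(k, R) = -2 (z(k, R) = 0 - 2 = -2)
1/(u(z(0, -5)) + 19795) = 1/((-2)² + 19795) = 1/(4 + 19795) = 1/19799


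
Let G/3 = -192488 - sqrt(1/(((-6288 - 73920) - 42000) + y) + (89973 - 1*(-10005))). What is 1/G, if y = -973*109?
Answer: -43938273320/25372702600025973 + sqrt(5209344714246785)/25372702600025973 ≈ -1.7289e-6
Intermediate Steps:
y = -106057
G = -577464 - 3*sqrt(5209344714246785)/228265 (G = 3*(-192488 - sqrt(1/(((-6288 - 73920) - 42000) - 106057) + (89973 - 1*(-10005)))) = 3*(-192488 - sqrt(1/((-80208 - 42000) - 106057) + (89973 + 10005))) = 3*(-192488 - sqrt(1/(-122208 - 106057) + 99978)) = 3*(-192488 - sqrt(1/(-228265) + 99978)) = 3*(-192488 - sqrt(-1/228265 + 99978)) = 3*(-192488 - sqrt(22821478169/228265)) = 3*(-192488 - sqrt(5209344714246785)/228265) = -577464 - 3*sqrt(5209344714246785)/228265 ≈ -5.7841e+5)
1/G = 1/(-577464 - 3*sqrt(5209344714246785)/228265)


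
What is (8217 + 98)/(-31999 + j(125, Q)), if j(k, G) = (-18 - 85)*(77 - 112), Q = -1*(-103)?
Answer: -8315/28394 ≈ -0.29284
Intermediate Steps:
Q = 103
j(k, G) = 3605 (j(k, G) = -103*(-35) = 3605)
(8217 + 98)/(-31999 + j(125, Q)) = (8217 + 98)/(-31999 + 3605) = 8315/(-28394) = 8315*(-1/28394) = -8315/28394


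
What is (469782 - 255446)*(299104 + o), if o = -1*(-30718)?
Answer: 70692728192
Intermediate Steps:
o = 30718
(469782 - 255446)*(299104 + o) = (469782 - 255446)*(299104 + 30718) = 214336*329822 = 70692728192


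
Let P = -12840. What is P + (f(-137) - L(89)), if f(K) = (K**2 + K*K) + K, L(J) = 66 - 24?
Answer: 24519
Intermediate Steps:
L(J) = 42
f(K) = K + 2*K**2 (f(K) = (K**2 + K**2) + K = 2*K**2 + K = K + 2*K**2)
P + (f(-137) - L(89)) = -12840 + (-137*(1 + 2*(-137)) - 1*42) = -12840 + (-137*(1 - 274) - 42) = -12840 + (-137*(-273) - 42) = -12840 + (37401 - 42) = -12840 + 37359 = 24519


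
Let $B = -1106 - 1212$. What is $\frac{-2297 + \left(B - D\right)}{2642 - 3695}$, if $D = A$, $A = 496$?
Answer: $\frac{5111}{1053} \approx 4.8538$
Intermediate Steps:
$B = -2318$
$D = 496$
$\frac{-2297 + \left(B - D\right)}{2642 - 3695} = \frac{-2297 - 2814}{2642 - 3695} = \frac{-2297 - 2814}{-1053} = \left(-2297 - 2814\right) \left(- \frac{1}{1053}\right) = \left(-5111\right) \left(- \frac{1}{1053}\right) = \frac{5111}{1053}$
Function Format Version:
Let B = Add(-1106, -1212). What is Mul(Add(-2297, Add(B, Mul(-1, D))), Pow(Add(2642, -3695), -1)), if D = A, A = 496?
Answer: Rational(5111, 1053) ≈ 4.8538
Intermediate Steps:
B = -2318
D = 496
Mul(Add(-2297, Add(B, Mul(-1, D))), Pow(Add(2642, -3695), -1)) = Mul(Add(-2297, Add(-2318, Mul(-1, 496))), Pow(Add(2642, -3695), -1)) = Mul(Add(-2297, Add(-2318, -496)), Pow(-1053, -1)) = Mul(Add(-2297, -2814), Rational(-1, 1053)) = Mul(-5111, Rational(-1, 1053)) = Rational(5111, 1053)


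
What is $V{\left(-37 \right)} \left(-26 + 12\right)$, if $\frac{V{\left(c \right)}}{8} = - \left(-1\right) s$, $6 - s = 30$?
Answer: $2688$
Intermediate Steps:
$s = -24$ ($s = 6 - 30 = -24$)
$V{\left(c \right)} = -192$ ($V{\left(c \right)} = 8 \left(- \left(-1\right) \left(-24\right)\right) = 8 \left(\left(-1\right) 24\right) = 8 \left(-24\right) = -192$)
$V{\left(-37 \right)} \left(-26 + 12\right) = - 192 \left(-26 + 12\right) = \left(-192\right) \left(-14\right) = 2688$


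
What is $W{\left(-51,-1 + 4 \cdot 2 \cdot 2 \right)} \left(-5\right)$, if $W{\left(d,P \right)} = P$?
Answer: $-75$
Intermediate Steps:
$W{\left(-51,-1 + 4 \cdot 2 \cdot 2 \right)} \left(-5\right) = \left(-1 + 4 \cdot 2 \cdot 2\right) \left(-5\right) = \left(-1 + 8 \cdot 2\right) \left(-5\right) = \left(-1 + 16\right) \left(-5\right) = 15 \left(-5\right) = -75$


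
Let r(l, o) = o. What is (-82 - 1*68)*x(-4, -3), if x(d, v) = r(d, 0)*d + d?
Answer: 600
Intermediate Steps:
x(d, v) = d (x(d, v) = 0*d + d = 0 + d = d)
(-82 - 1*68)*x(-4, -3) = (-82 - 1*68)*(-4) = (-82 - 68)*(-4) = -150*(-4) = 600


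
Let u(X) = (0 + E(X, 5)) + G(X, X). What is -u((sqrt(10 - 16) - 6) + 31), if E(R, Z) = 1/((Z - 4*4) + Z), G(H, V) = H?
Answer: -149/6 - I*sqrt(6) ≈ -24.833 - 2.4495*I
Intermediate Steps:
E(R, Z) = 1/(-16 + 2*Z) (E(R, Z) = 1/((Z - 16) + Z) = 1/((-16 + Z) + Z) = 1/(-16 + 2*Z))
u(X) = -1/6 + X (u(X) = (0 + 1/(2*(-8 + 5))) + X = (0 + (1/2)/(-3)) + X = (0 + (1/2)*(-1/3)) + X = (0 - 1/6) + X = -1/6 + X)
-u((sqrt(10 - 16) - 6) + 31) = -(-1/6 + ((sqrt(10 - 16) - 6) + 31)) = -(-1/6 + ((sqrt(-6) - 6) + 31)) = -(-1/6 + ((I*sqrt(6) - 6) + 31)) = -(-1/6 + ((-6 + I*sqrt(6)) + 31)) = -(-1/6 + (25 + I*sqrt(6))) = -(149/6 + I*sqrt(6)) = -149/6 - I*sqrt(6)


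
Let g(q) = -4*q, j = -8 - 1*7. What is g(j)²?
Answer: 3600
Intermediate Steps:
j = -15 (j = -8 - 7 = -15)
g(j)² = (-4*(-15))² = 60² = 3600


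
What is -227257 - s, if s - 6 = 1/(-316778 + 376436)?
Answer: -13558056055/59658 ≈ -2.2726e+5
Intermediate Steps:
s = 357949/59658 (s = 6 + 1/(-316778 + 376436) = 6 + 1/59658 = 357949/59658 ≈ 6.0000)
-227257 - s = -227257 - 1*357949/59658 = -227257 - 357949/59658 = -13558056055/59658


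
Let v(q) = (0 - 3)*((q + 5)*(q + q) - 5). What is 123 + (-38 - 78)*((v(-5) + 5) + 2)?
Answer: -2429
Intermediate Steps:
v(q) = 15 - 6*q*(5 + q) (v(q) = -3*((5 + q)*(2*q) - 5) = -3*(2*q*(5 + q) - 5) = -3*(-5 + 2*q*(5 + q)) = 15 - 6*q*(5 + q))
123 + (-38 - 78)*((v(-5) + 5) + 2) = 123 + (-38 - 78)*(((15 - 30*(-5) - 6*(-5)²) + 5) + 2) = 123 - 116*(((15 + 150 - 6*25) + 5) + 2) = 123 - 116*(((15 + 150 - 150) + 5) + 2) = 123 - 116*((15 + 5) + 2) = 123 - 116*(20 + 2) = 123 - 116*22 = 123 - 2552 = -2429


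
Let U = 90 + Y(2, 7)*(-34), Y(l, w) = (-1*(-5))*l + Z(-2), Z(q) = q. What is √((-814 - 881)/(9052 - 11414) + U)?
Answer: I*√1011382418/2362 ≈ 13.464*I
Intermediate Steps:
Y(l, w) = -2 + 5*l (Y(l, w) = (-1*(-5))*l - 2 = 5*l - 2 = -2 + 5*l)
U = -182 (U = 90 + (-2 + 5*2)*(-34) = 90 + (-2 + 10)*(-34) = 90 + 8*(-34) = 90 - 272 = -182)
√((-814 - 881)/(9052 - 11414) + U) = √((-814 - 881)/(9052 - 11414) - 182) = √(-1695/(-2362) - 182) = √(-1695*(-1/2362) - 182) = √(1695/2362 - 182) = √(-428189/2362) = I*√1011382418/2362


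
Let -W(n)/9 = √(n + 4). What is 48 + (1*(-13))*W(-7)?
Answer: 48 + 117*I*√3 ≈ 48.0 + 202.65*I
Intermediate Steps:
W(n) = -9*√(4 + n) (W(n) = -9*√(n + 4) = -9*√(4 + n))
48 + (1*(-13))*W(-7) = 48 + (1*(-13))*(-9*√(4 - 7)) = 48 - (-117)*√(-3) = 48 - (-117)*I*√3 = 48 + 117*I*√3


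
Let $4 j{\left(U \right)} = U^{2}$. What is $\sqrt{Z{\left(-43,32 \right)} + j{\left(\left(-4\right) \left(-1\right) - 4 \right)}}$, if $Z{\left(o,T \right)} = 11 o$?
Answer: $i \sqrt{473} \approx 21.749 i$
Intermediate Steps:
$j{\left(U \right)} = \frac{U^{2}}{4}$
$\sqrt{Z{\left(-43,32 \right)} + j{\left(\left(-4\right) \left(-1\right) - 4 \right)}} = \sqrt{11 \left(-43\right) + \frac{\left(\left(-4\right) \left(-1\right) - 4\right)^{2}}{4}} = \sqrt{-473 + \frac{\left(4 - 4\right)^{2}}{4}} = \sqrt{-473 + \frac{0^{2}}{4}} = \sqrt{-473 + \frac{1}{4} \cdot 0} = \sqrt{-473 + 0} = \sqrt{-473} = i \sqrt{473}$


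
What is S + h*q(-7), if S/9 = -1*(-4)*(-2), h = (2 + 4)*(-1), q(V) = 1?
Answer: -78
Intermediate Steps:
h = -6 (h = 6*(-1) = -6)
S = -72 (S = 9*(-1*(-4)*(-2)) = 9*(4*(-2)) = 9*(-8) = -72)
S + h*q(-7) = -72 - 6*1 = -72 - 6 = -78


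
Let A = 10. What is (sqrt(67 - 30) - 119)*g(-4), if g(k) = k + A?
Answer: -714 + 6*sqrt(37) ≈ -677.50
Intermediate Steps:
g(k) = 10 + k (g(k) = k + 10 = 10 + k)
(sqrt(67 - 30) - 119)*g(-4) = (sqrt(67 - 30) - 119)*(10 - 4) = (sqrt(37) - 119)*6 = (-119 + sqrt(37))*6 = -714 + 6*sqrt(37)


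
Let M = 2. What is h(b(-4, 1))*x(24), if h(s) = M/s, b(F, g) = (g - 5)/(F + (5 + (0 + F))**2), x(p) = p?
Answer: 36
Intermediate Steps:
b(F, g) = (-5 + g)/(F + (5 + F)**2)
h(s) = 2/s
h(b(-4, 1))*x(24) = (2/(((-5 + 1)/(-4 + (5 - 4)**2))))*24 = (2/((-4/(-4 + 1**2))))*24 = (2/((-4/(-4 + 1))))*24 = (2/((-4/(-3))))*24 = (2/((-1/3*(-4))))*24 = (2/(4/3))*24 = (2*(3/4))*24 = (3/2)*24 = 36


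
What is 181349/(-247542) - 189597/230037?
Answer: -29550066829/18981273018 ≈ -1.5568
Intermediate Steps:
181349/(-247542) - 189597/230037 = 181349*(-1/247542) - 189597*1/230037 = -181349/247542 - 63199/76679 = -29550066829/18981273018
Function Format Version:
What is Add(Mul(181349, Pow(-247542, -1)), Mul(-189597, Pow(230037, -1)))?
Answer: Rational(-29550066829, 18981273018) ≈ -1.5568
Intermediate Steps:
Add(Mul(181349, Pow(-247542, -1)), Mul(-189597, Pow(230037, -1))) = Add(Mul(181349, Rational(-1, 247542)), Mul(-189597, Rational(1, 230037))) = Add(Rational(-181349, 247542), Rational(-63199, 76679)) = Rational(-29550066829, 18981273018)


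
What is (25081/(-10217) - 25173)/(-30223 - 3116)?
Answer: 257217622/340624563 ≈ 0.75514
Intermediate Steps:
(25081/(-10217) - 25173)/(-30223 - 3116) = (25081*(-1/10217) - 25173)/(-33339) = (-25081/10217 - 25173)*(-1/33339) = -257217622/10217*(-1/33339) = 257217622/340624563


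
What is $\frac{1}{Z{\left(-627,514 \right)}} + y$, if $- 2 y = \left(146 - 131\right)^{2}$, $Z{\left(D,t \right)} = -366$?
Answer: $- \frac{20588}{183} \approx -112.5$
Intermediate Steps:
$y = - \frac{225}{2}$ ($y = - \frac{\left(146 - 131\right)^{2}}{2} = - \frac{15^{2}}{2} = \left(- \frac{1}{2}\right) 225 = - \frac{225}{2} \approx -112.5$)
$\frac{1}{Z{\left(-627,514 \right)}} + y = \frac{1}{-366} - \frac{225}{2} = - \frac{1}{366} - \frac{225}{2} = - \frac{20588}{183}$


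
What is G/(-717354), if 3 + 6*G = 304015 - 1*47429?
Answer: -256583/4304124 ≈ -0.059613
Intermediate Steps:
G = 256583/6 (G = -½ + (304015 - 1*47429)/6 = -½ + (304015 - 47429)/6 = -½ + (⅙)*256586 = -½ + 128293/3 = 256583/6 ≈ 42764.)
G/(-717354) = (256583/6)/(-717354) = (256583/6)*(-1/717354) = -256583/4304124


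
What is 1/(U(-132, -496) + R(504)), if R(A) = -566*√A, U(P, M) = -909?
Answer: 101/17848127 - 1132*√14/53544381 ≈ -7.3445e-5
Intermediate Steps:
1/(U(-132, -496) + R(504)) = 1/(-909 - 3396*√14)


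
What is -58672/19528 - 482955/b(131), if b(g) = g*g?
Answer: -1304751929/41890001 ≈ -31.147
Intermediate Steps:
b(g) = g²
-58672/19528 - 482955/b(131) = -58672/19528 - 482955/(131²) = -58672*1/19528 - 482955/17161 = -7334/2441 - 482955*1/17161 = -7334/2441 - 482955/17161 = -1304751929/41890001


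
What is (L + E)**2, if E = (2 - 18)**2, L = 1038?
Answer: 1674436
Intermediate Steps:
E = 256 (E = (-16)**2 = 256)
(L + E)**2 = (1038 + 256)**2 = 1294**2 = 1674436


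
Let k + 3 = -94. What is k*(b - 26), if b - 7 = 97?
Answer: -7566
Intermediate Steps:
b = 104 (b = 7 + 97 = 104)
k = -97 (k = -3 - 94 = -97)
k*(b - 26) = -97*(104 - 26) = -97*78 = -7566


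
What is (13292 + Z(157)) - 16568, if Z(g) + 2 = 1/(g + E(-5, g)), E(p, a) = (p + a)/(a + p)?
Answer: -517923/158 ≈ -3278.0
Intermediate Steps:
E(p, a) = 1 (E(p, a) = (a + p)/(a + p) = 1)
Z(g) = -2 + 1/(1 + g) (Z(g) = -2 + 1/(g + 1) = -2 + 1/(1 + g))
(13292 + Z(157)) - 16568 = (13292 + (-1 - 2*157)/(1 + 157)) - 16568 = (13292 + (-1 - 314)/158) - 16568 = (13292 + (1/158)*(-315)) - 16568 = (13292 - 315/158) - 16568 = 2099821/158 - 16568 = -517923/158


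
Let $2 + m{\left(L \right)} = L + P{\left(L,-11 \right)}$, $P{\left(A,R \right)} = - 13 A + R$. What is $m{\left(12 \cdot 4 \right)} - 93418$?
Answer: $-94007$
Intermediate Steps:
$P{\left(A,R \right)} = R - 13 A$
$m{\left(L \right)} = -13 - 12 L$ ($m{\left(L \right)} = -2 - \left(11 + 12 L\right) = -13 - 12 L$)
$m{\left(12 \cdot 4 \right)} - 93418 = \left(-13 - 12 \cdot 12 \cdot 4\right) - 93418 = \left(-13 - 576\right) - 93418 = -589 - 93418 = -94007$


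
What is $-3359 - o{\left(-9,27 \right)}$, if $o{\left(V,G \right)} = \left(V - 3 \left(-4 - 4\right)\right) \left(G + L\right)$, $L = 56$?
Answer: $-4604$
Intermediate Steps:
$o{\left(V,G \right)} = \left(24 + V\right) \left(56 + G\right)$ ($o{\left(V,G \right)} = \left(V - 3 \left(-4 - 4\right)\right) \left(G + 56\right) = \left(V - -24\right) \left(56 + G\right) = \left(V + 24\right) \left(56 + G\right) = \left(24 + V\right) \left(56 + G\right)$)
$-3359 - o{\left(-9,27 \right)} = -3359 - \left(1344 + 24 \cdot 27 + 56 \left(-9\right) + 27 \left(-9\right)\right) = -3359 - \left(1344 + 648 - 504 - 243\right) = -3359 - 1245 = -4604$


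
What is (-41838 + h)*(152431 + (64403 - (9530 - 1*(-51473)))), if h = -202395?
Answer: -38059072623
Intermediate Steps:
(-41838 + h)*(152431 + (64403 - (9530 - 1*(-51473)))) = (-41838 - 202395)*(152431 + (64403 - (9530 - 1*(-51473)))) = -244233*(152431 + (64403 - (9530 + 51473))) = -244233*(152431 + (64403 - 1*61003)) = -244233*(152431 + (64403 - 61003)) = -244233*(152431 + 3400) = -244233*155831 = -38059072623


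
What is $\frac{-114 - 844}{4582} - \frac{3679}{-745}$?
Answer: $\frac{8071734}{1706795} \approx 4.7292$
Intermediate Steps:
$\frac{-114 - 844}{4582} - \frac{3679}{-745} = \left(-958\right) \frac{1}{4582} - - \frac{3679}{745} = - \frac{479}{2291} + \frac{3679}{745} = \frac{8071734}{1706795}$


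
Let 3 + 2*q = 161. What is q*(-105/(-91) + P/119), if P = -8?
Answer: 132799/1547 ≈ 85.843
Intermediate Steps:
q = 79 (q = -3/2 + (½)*161 = -3/2 + 161/2 = 79)
q*(-105/(-91) + P/119) = 79*(-105/(-91) - 8/119) = 79*(-105*(-1/91) - 8*1/119) = 79*(15/13 - 8/119) = 79*(1681/1547) = 132799/1547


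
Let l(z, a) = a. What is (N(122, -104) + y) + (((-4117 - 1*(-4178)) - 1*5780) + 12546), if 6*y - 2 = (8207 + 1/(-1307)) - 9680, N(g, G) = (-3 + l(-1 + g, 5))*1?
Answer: 8605070/1307 ≈ 6583.8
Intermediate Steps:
N(g, G) = 2 (N(g, G) = (-3 + 5)*1 = 2*1 = 2)
y = -320433/1307 (y = ⅓ + ((8207 + 1/(-1307)) - 9680)/6 = ⅓ + ((8207 - 1/1307) - 9680)/6 = ⅓ + (10726548/1307 - 9680)/6 = ⅓ + (⅙)*(-1925212/1307) = ⅓ - 962606/3921 = -320433/1307 ≈ -245.17)
(N(122, -104) + y) + (((-4117 - 1*(-4178)) - 1*5780) + 12546) = (2 - 320433/1307) + (((-4117 - 1*(-4178)) - 1*5780) + 12546) = -317819/1307 + (((-4117 + 4178) - 5780) + 12546) = -317819/1307 + ((61 - 5780) + 12546) = -317819/1307 + (-5719 + 12546) = -317819/1307 + 6827 = 8605070/1307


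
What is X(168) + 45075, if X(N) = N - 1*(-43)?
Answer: 45286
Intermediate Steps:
X(N) = 43 + N (X(N) = N + 43 = 43 + N)
X(168) + 45075 = (43 + 168) + 45075 = 211 + 45075 = 45286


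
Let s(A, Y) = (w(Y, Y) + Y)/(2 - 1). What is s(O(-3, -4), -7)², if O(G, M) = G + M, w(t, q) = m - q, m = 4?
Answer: 16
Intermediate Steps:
w(t, q) = 4 - q
s(A, Y) = 4 (s(A, Y) = ((4 - Y) + Y)/(2 - 1) = 4/1 = 4*1 = 4)
s(O(-3, -4), -7)² = 4² = 16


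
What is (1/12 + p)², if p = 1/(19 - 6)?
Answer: 625/24336 ≈ 0.025682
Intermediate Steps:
p = 1/13 ≈ 0.076923
(1/12 + p)² = (1/12 + 1/13)² = (25/156)² = 625/24336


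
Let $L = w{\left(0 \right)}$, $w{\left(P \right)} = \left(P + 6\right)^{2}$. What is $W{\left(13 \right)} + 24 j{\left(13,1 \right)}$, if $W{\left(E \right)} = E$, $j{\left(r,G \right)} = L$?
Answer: $877$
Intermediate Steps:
$w{\left(P \right)} = \left(6 + P\right)^{2}$
$L = 36$ ($L = \left(6 + 0\right)^{2} = 6^{2} = 36$)
$j{\left(r,G \right)} = 36$
$W{\left(13 \right)} + 24 j{\left(13,1 \right)} = 13 + 24 \cdot 36 = 13 + 864 = 877$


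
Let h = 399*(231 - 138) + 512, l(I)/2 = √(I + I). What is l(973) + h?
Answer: 37619 + 2*√1946 ≈ 37707.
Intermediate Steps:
l(I) = 2*√2*√I (l(I) = 2*√(I + I) = 2*√(2*I) = 2*(√2*√I) = 2*√2*√I)
h = 37619 (h = 399*93 + 512 = 37107 + 512 = 37619)
l(973) + h = 2*√2*√973 + 37619 = 2*√1946 + 37619 = 37619 + 2*√1946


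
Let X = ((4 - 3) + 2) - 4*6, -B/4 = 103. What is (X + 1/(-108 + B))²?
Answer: 119268241/270400 ≈ 441.08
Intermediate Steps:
B = -412 (B = -4*103 = -412)
X = -21 (X = (1 + 2) - 24 = 3 - 24 = -21)
(X + 1/(-108 + B))² = (-21 + 1/(-108 - 412))² = (-21 + 1/(-520))² = (-21 - 1/520)² = (-10921/520)² = 119268241/270400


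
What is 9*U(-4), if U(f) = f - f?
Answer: 0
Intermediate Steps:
U(f) = 0
9*U(-4) = 9*0 = 0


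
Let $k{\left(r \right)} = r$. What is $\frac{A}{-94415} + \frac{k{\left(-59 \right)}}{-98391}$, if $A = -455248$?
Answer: $\frac{44797876453}{9289586265} \approx 4.8224$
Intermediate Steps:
$\frac{A}{-94415} + \frac{k{\left(-59 \right)}}{-98391} = - \frac{455248}{-94415} - \frac{59}{-98391} = \left(-455248\right) \left(- \frac{1}{94415}\right) - - \frac{59}{98391} = \frac{455248}{94415} + \frac{59}{98391} = \frac{44797876453}{9289586265}$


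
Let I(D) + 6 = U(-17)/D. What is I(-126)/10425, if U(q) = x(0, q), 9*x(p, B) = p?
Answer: -2/3475 ≈ -0.00057554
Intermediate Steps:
x(p, B) = p/9
U(q) = 0 (U(q) = (1/9)*0 = 0)
I(D) = -6 (I(D) = -6 + 0/D = -6 + 0 = -6)
I(-126)/10425 = -6/10425 = -6*1/10425 = -2/3475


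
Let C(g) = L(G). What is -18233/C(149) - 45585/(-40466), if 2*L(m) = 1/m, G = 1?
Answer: -1475587571/40466 ≈ -36465.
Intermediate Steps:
L(m) = 1/(2*m)
C(g) = ½ (C(g) = (½)/1 = (½)*1 = ½)
-18233/C(149) - 45585/(-40466) = -18233/½ - 45585/(-40466) = -18233*2 - 45585*(-1/40466) = -36466 + 45585/40466 = -1475587571/40466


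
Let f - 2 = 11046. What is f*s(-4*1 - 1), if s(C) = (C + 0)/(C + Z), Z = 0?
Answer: 11048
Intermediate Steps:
f = 11048 (f = 2 + 11046 = 11048)
s(C) = 1 (s(C) = (C + 0)/(C + 0) = C/C = 1)
f*s(-4*1 - 1) = 11048*1 = 11048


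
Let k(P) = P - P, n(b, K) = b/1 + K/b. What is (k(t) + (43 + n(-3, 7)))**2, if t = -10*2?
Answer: 12769/9 ≈ 1418.8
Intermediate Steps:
n(b, K) = b + K/b (n(b, K) = b*1 + K/b = b + K/b)
t = -20
k(P) = 0
(k(t) + (43 + n(-3, 7)))**2 = (0 + (43 + (-3 + 7/(-3))))**2 = (0 + (43 + (-3 + 7*(-1/3))))**2 = (0 + (43 + (-3 - 7/3)))**2 = (0 + (43 - 16/3))**2 = (0 + 113/3)**2 = (113/3)**2 = 12769/9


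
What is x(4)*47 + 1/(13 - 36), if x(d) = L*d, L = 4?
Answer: 17295/23 ≈ 751.96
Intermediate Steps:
x(d) = 4*d
x(4)*47 + 1/(13 - 36) = (4*4)*47 + 1/(13 - 36) = 16*47 + 1/(-23) = 752 - 1/23 = 17295/23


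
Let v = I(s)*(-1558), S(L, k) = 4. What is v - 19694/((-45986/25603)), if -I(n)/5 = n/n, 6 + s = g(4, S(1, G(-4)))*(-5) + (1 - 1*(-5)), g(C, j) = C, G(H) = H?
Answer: 431228211/22993 ≈ 18755.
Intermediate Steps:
s = -20 (s = -6 + (4*(-5) + (1 - 1*(-5))) = -6 + (-20 + (1 + 5)) = -6 + (-20 + 6) = -6 - 14 = -20)
I(n) = -5 (I(n) = -5*n/n = -5*1 = -5)
v = 7790 (v = -5*(-1558) = 7790)
v - 19694/((-45986/25603)) = 7790 - 19694/((-45986/25603)) = 7790 - 19694/((-45986*1/25603)) = 7790 - 19694/(-45986/25603) = 7790 - 19694*(-25603)/45986 = 7790 - 1*(-252112741/22993) = 7790 + 252112741/22993 = 431228211/22993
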